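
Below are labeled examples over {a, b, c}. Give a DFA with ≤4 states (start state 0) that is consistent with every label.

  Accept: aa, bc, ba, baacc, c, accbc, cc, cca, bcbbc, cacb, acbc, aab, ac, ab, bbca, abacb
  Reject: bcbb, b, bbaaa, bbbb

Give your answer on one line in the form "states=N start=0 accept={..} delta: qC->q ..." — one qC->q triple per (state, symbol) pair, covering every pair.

states=4 start=0 accept={1,2,3} delta: 0a->1 0b->0 0c->1 1a->2 1b->3 1c->1 2a->0 2b->1 2c->1 3a->0 3b->0 3c->1

State merging on the prefix tree: take the shortest (then alphabetical) example prefix whose next move is undefined and point that move at state 0, else 1, else 2, ...; a target is out if some Accept/Reject pair would then sit in one state with the same input left (inseparable). If every existing state is out, open a new one.
a: 0a undefined. 0a->0: no, aab/b meet in 0 with "b" left. Open state 1: 0a->1.
b: 0b undefined. 0b->0: ok.
c: 0c undefined. 0c->0: no, bc/bcbb meet in 0. 0c->1: ok.
aa: 1a undefined. 1a->0: no, aa/b meet in 0. 1a->1: no, aa/bbaaa meet in 1. Open state 2: 1a->2.
ab: 1b undefined. 1b->0: no, ab/bcbb meet in 0. 1b->1: no, bc/bcbb meet in 1. 1b->2: no, aab/bcbb meet in 2 with "b" left. Open state 3: 1b->3.
ac: 1c undefined. 1c->0: no, cc/b meet in 0. 1c->1: ok.
aab: 2b undefined. 2b->0: no, aab/b meet in 0. 2b->1: ok.
aba: 3a undefined. 3a->0: ok.
cac: 2c undefined. 2c->0: no, cacb/b meet in 0. 2c->1: ok.
acbc: 3c undefined. 3c->0: no, accbc/b meet in 0. 3c->1: ok.
bcbb: 3b undefined. 3b->0: ok.
bbaaa: 2a undefined. 2a->0: ok.
All examples now run through 4 states with every (state, symbol) defined. Accept strings end in {1,2,3}, Reject strings end in {0}; accept={1,2,3}.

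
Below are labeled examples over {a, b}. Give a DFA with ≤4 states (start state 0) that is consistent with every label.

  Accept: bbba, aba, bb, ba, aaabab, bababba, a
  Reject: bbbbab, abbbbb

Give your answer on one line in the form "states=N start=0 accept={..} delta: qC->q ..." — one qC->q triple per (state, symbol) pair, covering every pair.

states=4 start=0 accept={0,1,2} delta: 0a->0 0b->1 1a->0 1b->2 2a->2 2b->3 3a->0 3b->2

Grow the machine one transition at a time. Run the examples from 0; the earliest place one falls off (shortest prefix, ties alphabetical) gets sent to the lowest-numbered state that keeps every Accept/Reject pair distinguishable — a pair clashes when both reach the same state with identical unread suffix — and to a fresh state only if none does.
a: 0a undefined. 0a->0: ok.
b: 0b undefined. 0b->0: no, bbba/bbbbab meet in 0. Open state 1: 0b->1.
ba: 1a undefined. 1a->0: ok.
bb: 1b undefined. 1b->0: no, aaabab/bbbbab meet in 1. 1b->1: no, bb/bbbbab meet in 1. Open state 2: 1b->2.
bbb: 2b undefined. 2b->0: no, bb/abbbbb meet in 2. 2b->1: no, aaabab/abbbbb meet in 1. 2b->2: no, bb/abbbbb meet in 2. Open state 3: 2b->3.
bbba: 3a undefined. 3a->0: ok.
bbbb: 3b undefined. 3b->0: no, aaabab/bbbbab meet in 1. 3b->1: no, bb/abbbbb meet in 2. 3b->2: ok.
bbbba: 2a undefined. 2a->0: no, aaabab/bbbbab meet in 1. 2a->1: no, bb/bbbbab meet in 2. 2a->2: ok.
All examples now run through 4 states with every (state, symbol) defined. Accept strings end in {0,1,2}, Reject strings end in {3}; accept={0,1,2}.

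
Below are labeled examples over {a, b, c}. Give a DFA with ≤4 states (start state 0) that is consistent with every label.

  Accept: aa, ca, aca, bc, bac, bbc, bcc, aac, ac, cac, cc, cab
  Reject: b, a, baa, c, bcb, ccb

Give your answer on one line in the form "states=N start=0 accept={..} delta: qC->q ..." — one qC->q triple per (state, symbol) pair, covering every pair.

states=4 start=0 accept={0,2,3} delta: 0a->1 0b->1 0c->1 1a->2 1b->1 1c->3 2a->1 2b->0 2c->0 3a->0 3b->1 3c->0

Grow the machine one transition at a time. Run the examples from 0; the earliest place one falls off (shortest prefix, ties alphabetical) gets sent to the lowest-numbered state that keeps every Accept/Reject pair distinguishable — a pair clashes when both reach the same state with identical unread suffix — and to a fresh state only if none does.
a: 0a undefined. 0a->0: no, aa/a meet in 0. Open state 1: 0a->1.
b: 0b undefined. 0b->0: no, aa/baa meet in 1 with "a" left. 0b->1: ok.
c: 0c undefined. 0c->0: no, ca/b meet in 1. 0c->1: ok.
aa: 1a undefined. 1a->0: no, bac/b meet in 1. 1a->1: no, aa/b meet in 1. Open state 2: 1a->2.
ac: 1c undefined. 1c->0: no, aca/b meet in 1. 1c->1: no, bc/b meet in 1. 1c->2: no, aca/baa meet in 2 with "a" left. Open state 3: 1c->3.
bb: 1b undefined. 1b->0: no, bbc/b meet in 1. 1b->1: ok.
aac: 2c undefined. 2c->0: ok.
aca: 3a undefined. 3a->0: ok.
baa: 2a undefined. 2a->0: no, aca/baa meet in 0. 2a->1: ok.
bcb: 3b undefined. 3b->0: no, aca/bcb meet in 0. 3b->1: ok.
bcc: 3c undefined. 3c->0: ok.
cab: 2b undefined. 2b->0: ok.
All examples now run through 4 states with every (state, symbol) defined. Accept strings end in {0,2,3}, Reject strings end in {1}; accept={0,2,3}.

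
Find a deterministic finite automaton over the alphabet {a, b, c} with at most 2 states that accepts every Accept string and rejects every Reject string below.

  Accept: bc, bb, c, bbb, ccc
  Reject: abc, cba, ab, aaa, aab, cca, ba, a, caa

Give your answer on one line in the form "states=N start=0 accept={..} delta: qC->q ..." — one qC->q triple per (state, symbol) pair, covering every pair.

states=2 start=0 accept={0} delta: 0a->1 0b->0 0c->0 1a->1 1b->1 1c->1

State merging on the prefix tree: take the shortest (then alphabetical) example prefix whose next move is undefined and point that move at state 0, else 1, else 2, ...; a target is out if some Accept/Reject pair would then sit in one state with the same input left (inseparable). If every existing state is out, open a new one.
a: 0a undefined. 0a->0: no, bc/abc meet in 0 with "bc" left. Open state 1: 0a->1.
b: 0b undefined. 0b->0: ok.
c: 0c undefined. 0c->0: ok.
aa: 1a undefined. 1a->0: no, bc/aab meet in 0. 1a->1: ok.
ab: 1b undefined. 1b->0: no, bc/abc meet in 0. 1b->1: ok.
abc: 1c undefined. 1c->0: no, bc/abc meet in 0. 1c->1: ok.
All examples now run through 2 states with every (state, symbol) defined. Accept strings end in {0}, Reject strings end in {1}; accept={0}.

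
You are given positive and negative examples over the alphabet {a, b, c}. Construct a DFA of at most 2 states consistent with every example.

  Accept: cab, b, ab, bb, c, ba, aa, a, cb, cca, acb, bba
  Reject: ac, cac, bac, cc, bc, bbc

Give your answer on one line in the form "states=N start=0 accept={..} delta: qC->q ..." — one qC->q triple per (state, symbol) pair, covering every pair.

states=2 start=0 accept={1} delta: 0a->1 0b->1 0c->1 1a->1 1b->1 1c->0

Grow the machine one transition at a time. Run the examples from 0; the earliest place one falls off (shortest prefix, ties alphabetical) gets sent to the lowest-numbered state that keeps every Accept/Reject pair distinguishable — a pair clashes when both reach the same state with identical unread suffix — and to a fresh state only if none does.
a: 0a undefined. 0a->0: no, c/ac meet in 0 with "c" left. Open state 1: 0a->1.
b: 0b undefined. 0b->0: no, c/bc meet in 0 with "c" left. 0b->1: ok.
c: 0c undefined. 0c->0: no, c/cc meet in 0. 0c->1: ok.
aa: 1a undefined. 1a->0: no, cab/cac meet in 1. 1a->1: ok.
ab: 1b undefined. 1b->0: no, b/bbc meet in 1. 1b->1: ok.
ac: 1c undefined. 1c->0: ok.
All examples now run through 2 states with every (state, symbol) defined. Accept strings end in {1}, Reject strings end in {0}; accept={1}.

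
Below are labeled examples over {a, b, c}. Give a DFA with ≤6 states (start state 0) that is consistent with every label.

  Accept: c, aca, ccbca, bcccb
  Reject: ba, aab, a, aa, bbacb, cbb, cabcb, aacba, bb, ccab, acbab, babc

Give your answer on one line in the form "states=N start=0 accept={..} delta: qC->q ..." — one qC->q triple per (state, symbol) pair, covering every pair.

states=4 start=0 accept={2,3} delta: 0a->0 0b->1 0c->2 1a->0 1b->0 1c->0 2a->2 2b->0 2c->3 3a->0 3b->3 3c->2

Fold the examples into a partial DFA from state 0: repeatedly fix the first undefined (state, symbol) met by the shortest-then-alphabetical prefix, trying targets in increasing order and rejecting any under which an Accept and a Reject string meet in one state with the same remainder; add a state when all current targets are rejected. Accepting states are where Accept strings end.
a: 0a undefined. 0a->0: ok.
b: 0b undefined. 0b->0: no, c/babc meet in 0 with "c" left. Open state 1: 0b->1.
c: 0c undefined. 0c->0: no, c/a meet in 0. 0c->1: no, c/aab meet in 1. Open state 2: 0c->2.
ba: 1a undefined. 1a->0: ok.
bb: 1b undefined. 1b->0: ok.
bc: 1c undefined. 1c->0: ok.
ca: 2a undefined. 2a->0: no, aca/ba meet in 0. 2a->1: no, aca/aab meet in 1. 2a->2: ok.
cb: 2b undefined. 2b->0: ok.
cc: 2c undefined. 2c->0: no, ccbca/ba meet in 0. 2c->1: no, bcccb/ba meet in 0. 2c->2: no, bcccb/ba meet in 0. Open state 3: 2c->3.
cca: 3a undefined. 3a->0: ok.
ccb: 3b undefined. 3b->0: no, bcccb/ba meet in 0. 3b->1: no, ccbca/ba meet in 0. 3b->2: no, ccbca/ba meet in 0. 3b->3: ok.
ccbc: 3c undefined. 3c->0: no, ccbca/ba meet in 0. 3c->1: no, ccbca/ba meet in 0. 3c->2: ok.
All examples now run through 4 states with every (state, symbol) defined. Accept strings end in {2,3}, Reject strings end in {0,1}; accept={2,3}.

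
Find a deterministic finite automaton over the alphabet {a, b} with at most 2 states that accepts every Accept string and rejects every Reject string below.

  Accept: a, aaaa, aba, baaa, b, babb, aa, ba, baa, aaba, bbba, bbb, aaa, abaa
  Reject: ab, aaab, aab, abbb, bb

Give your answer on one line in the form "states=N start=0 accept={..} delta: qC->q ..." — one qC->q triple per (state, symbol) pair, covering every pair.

states=2 start=0 accept={1} delta: 0a->1 0b->1 1a->1 1b->0

Fold the examples into a partial DFA from state 0: repeatedly fix the first undefined (state, symbol) met by the shortest-then-alphabetical prefix, trying targets in increasing order and rejecting any under which an Accept and a Reject string meet in one state with the same remainder; add a state when all current targets are rejected. Accepting states are where Accept strings end.
a: 0a undefined. 0a->0: no, b/ab meet in 0 with "b" left. Open state 1: 0a->1.
b: 0b undefined. 0b->0: no, b/bb meet in 0. 0b->1: ok.
aa: 1a undefined. 1a->0: no, a/aab meet in 1. 1a->1: ok.
ab: 1b undefined. 1b->0: ok.
All examples now run through 2 states with every (state, symbol) defined. Accept strings end in {1}, Reject strings end in {0}; accept={1}.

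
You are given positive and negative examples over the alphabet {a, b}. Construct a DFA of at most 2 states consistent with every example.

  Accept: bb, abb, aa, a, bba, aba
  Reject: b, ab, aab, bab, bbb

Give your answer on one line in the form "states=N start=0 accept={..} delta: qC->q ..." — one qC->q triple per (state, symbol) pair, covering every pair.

Grow the machine one transition at a time. Run the examples from 0; the earliest place one falls off (shortest prefix, ties alphabetical) gets sent to the lowest-numbered state that keeps every Accept/Reject pair distinguishable — a pair clashes when both reach the same state with identical unread suffix — and to a fresh state only if none does.
a: 0a undefined. 0a->0: ok.
b: 0b undefined. 0b->0: no, bb/b meet in 0. Open state 1: 0b->1.
ba: 1a undefined. 1a->0: ok.
bb: 1b undefined. 1b->0: ok.
All examples now run through 2 states with every (state, symbol) defined. Accept strings end in {0}, Reject strings end in {1}; accept={0}.

states=2 start=0 accept={0} delta: 0a->0 0b->1 1a->0 1b->0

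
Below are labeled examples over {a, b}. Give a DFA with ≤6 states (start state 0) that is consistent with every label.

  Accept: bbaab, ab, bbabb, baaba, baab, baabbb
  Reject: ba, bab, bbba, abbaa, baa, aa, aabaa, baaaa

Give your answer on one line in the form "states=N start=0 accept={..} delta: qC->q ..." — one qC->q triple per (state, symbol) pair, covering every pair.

State merging on the prefix tree: take the shortest (then alphabetical) example prefix whose next move is undefined and point that move at state 0, else 1, else 2, ...; a target is out if some Accept/Reject pair would then sit in one state with the same input left (inseparable). If every existing state is out, open a new one.
a: 0a undefined. 0a->0: ok.
b: 0b undefined. 0b->0: no, bbaab/ba meet in 0. Open state 1: 0b->1.
ba: 1a undefined. 1a->0: no, ab/bab meet in 1. 1a->1: no, ab/ba meet in 1. Open state 2: 1a->2.
bb: 1b undefined. 1b->0: no, bbabb/abbaa meet in 0. 1b->1: ok.
baa: 2a undefined. 2a->0: no, baaba/ba meet in 2. 2a->1: no, bbaab/abbaa meet in 1. 2a->2: no, bbaab/bab meet in 2 with "b" left. Open state 3: 2a->3.
bab: 2b undefined. 2b->0: ok.
baaa: 3a undefined. 3a->0: ok.
baab: 3b undefined. 3b->0: no, bbaab/bab meet in 0. 3b->1: no, baaba/ba meet in 2. 3b->2: no, bbaab/ba meet in 2. 3b->3: no, bbaab/abbaa meet in 3. Open state 4: 3b->4.
baaba: 4a undefined. 4a->0: no, baaba/bab meet in 0. 4a->1: ok.
baabb: 4b undefined. 4b->0: ok.
All examples now run through 5 states with every (state, symbol) defined. Accept strings end in {1,4}, Reject strings end in {0,2,3}; accept={1,4}.

states=5 start=0 accept={1,4} delta: 0a->0 0b->1 1a->2 1b->1 2a->3 2b->0 3a->0 3b->4 4a->1 4b->0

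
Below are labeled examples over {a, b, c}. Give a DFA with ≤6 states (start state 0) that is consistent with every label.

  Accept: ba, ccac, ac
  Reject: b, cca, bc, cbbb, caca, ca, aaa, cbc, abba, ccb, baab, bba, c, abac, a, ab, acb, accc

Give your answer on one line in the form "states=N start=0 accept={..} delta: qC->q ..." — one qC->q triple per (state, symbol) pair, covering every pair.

states=4 start=0 accept={3} delta: 0a->1 0b->2 0c->0 1a->0 1b->1 1c->3 2a->3 2b->0 2c->0 3a->0 3b->0 3c->0

Grow the machine one transition at a time. Run the examples from 0; the earliest place one falls off (shortest prefix, ties alphabetical) gets sent to the lowest-numbered state that keeps every Accept/Reject pair distinguishable — a pair clashes when both reach the same state with identical unread suffix — and to a fresh state only if none does.
a: 0a undefined. 0a->0: no, ac/c meet in 0 with "c" left. Open state 1: 0a->1.
b: 0b undefined. 0b->0: no, ba/bba meet in 1. 0b->1: no, ac/bc meet in 1 with "c" left. Open state 2: 0b->2.
c: 0c undefined. 0c->0: ok.
aa: 1a undefined. 1a->0: ok.
ab: 1b undefined. 1b->0: no, ba/abba meet in 2 with "a" left. 1b->1: ok.
ac: 1c undefined. 1c->0: no, ccac/abba meet in 0. 1c->1: no, ccac/cca meet in 1. 1c->2: no, ba/caca meet in 2 with "a" left. Open state 3: 1c->3.
ba: 2a undefined. 2a->0: no, ba/abba meet in 0. 2a->1: no, ba/cca meet in 1. 2a->2: no, ba/b meet in 2. 2a->3: ok.
bb: 2b undefined. 2b->0: ok.
bc: 2c undefined. 2c->0: ok.
acb: 3b undefined. 3b->0: ok.
acc: 3c undefined. 3c->0: ok.
baa: 3a undefined. 3a->0: ok.
All examples now run through 4 states with every (state, symbol) defined. Accept strings end in {3}, Reject strings end in {0,1,2}; accept={3}.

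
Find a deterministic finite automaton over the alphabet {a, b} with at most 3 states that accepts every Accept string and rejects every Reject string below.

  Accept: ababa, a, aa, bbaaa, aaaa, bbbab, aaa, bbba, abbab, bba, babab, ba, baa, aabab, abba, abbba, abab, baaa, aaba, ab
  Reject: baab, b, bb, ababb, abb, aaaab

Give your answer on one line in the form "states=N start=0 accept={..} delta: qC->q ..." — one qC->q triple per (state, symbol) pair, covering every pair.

states=3 start=0 accept={1,2} delta: 0a->1 0b->0 1a->2 1b->2 2a->1 2b->0

Fold the examples into a partial DFA from state 0: repeatedly fix the first undefined (state, symbol) met by the shortest-then-alphabetical prefix, trying targets in increasing order and rejecting any under which an Accept and a Reject string meet in one state with the same remainder; add a state when all current targets are rejected. Accepting states are where Accept strings end.
a: 0a undefined. 0a->0: no, ab/b meet in 0 with "b" left. Open state 1: 0a->1.
b: 0b undefined. 0b->0: ok.
aa: 1a undefined. 1a->0: no, aa/baab meet in 0. 1a->1: no, bbbab/baab meet in 1 with "b" left. Open state 2: 1a->2.
ab: 1b undefined. 1b->0: no, bbbab/b meet in 0. 1b->1: no, a/abb meet in 1. 1b->2: ok.
aaa: 2a undefined. 2a->0: no, aa/aaaab meet in 2. 2a->1: ok.
aab: 2b undefined. 2b->0: ok.
All examples now run through 3 states with every (state, symbol) defined. Accept strings end in {1,2}, Reject strings end in {0}; accept={1,2}.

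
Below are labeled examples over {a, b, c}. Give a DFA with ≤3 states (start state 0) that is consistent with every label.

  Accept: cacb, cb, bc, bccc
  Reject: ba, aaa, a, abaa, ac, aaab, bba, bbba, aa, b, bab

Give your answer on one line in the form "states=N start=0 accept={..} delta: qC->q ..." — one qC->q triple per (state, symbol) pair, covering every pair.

states=3 start=0 accept={2} delta: 0a->0 0b->1 0c->1 1a->0 1b->2 1c->2 2a->0 2b->0 2c->1

Grow the machine one transition at a time. Run the examples from 0; the earliest place one falls off (shortest prefix, ties alphabetical) gets sent to the lowest-numbered state that keeps every Accept/Reject pair distinguishable — a pair clashes when both reach the same state with identical unread suffix — and to a fresh state only if none does.
a: 0a undefined. 0a->0: ok.
b: 0b undefined. 0b->0: no, bc/ac meet in 0 with "c" left. Open state 1: 0b->1.
c: 0c undefined. 0c->0: no, cacb/aaab meet in 1. 0c->1: ok.
ba: 1a undefined. 1a->0: ok.
bb: 1b undefined. 1b->0: no, cacb/ba meet in 0. 1b->1: no, cacb/ac meet in 1. Open state 2: 1b->2.
bc: 1c undefined. 1c->0: no, bc/ba meet in 0. 1c->1: no, bc/ac meet in 1. 1c->2: ok.
bba: 2a undefined. 2a->0: ok.
bbb: 2b undefined. 2b->0: ok.
bcc: 2c undefined. 2c->0: no, bccc/ac meet in 1. 2c->1: ok.
All examples now run through 3 states with every (state, symbol) defined. Accept strings end in {2}, Reject strings end in {0,1}; accept={2}.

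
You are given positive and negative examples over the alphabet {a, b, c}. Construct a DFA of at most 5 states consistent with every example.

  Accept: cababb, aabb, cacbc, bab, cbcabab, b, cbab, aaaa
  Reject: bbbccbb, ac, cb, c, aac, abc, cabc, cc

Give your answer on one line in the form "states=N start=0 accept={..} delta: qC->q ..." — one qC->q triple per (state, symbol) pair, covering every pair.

states=3 start=0 accept={0} delta: 0a->0 0b->0 0c->1 1a->0 1b->2 1c->1 2a->0 2b->1 2c->0

Grow the machine one transition at a time. Run the examples from 0; the earliest place one falls off (shortest prefix, ties alphabetical) gets sent to the lowest-numbered state that keeps every Accept/Reject pair distinguishable — a pair clashes when both reach the same state with identical unread suffix — and to a fresh state only if none does.
a: 0a undefined. 0a->0: ok.
b: 0b undefined. 0b->0: ok.
c: 0c undefined. 0c->0: no, cababb/bbbccbb meet in 0. Open state 1: 0c->1.
ca: 1a undefined. 1a->0: ok.
cb: 1b undefined. 1b->0: no, cababb/cb meet in 0. 1b->1: no, cacbc/cc meet in 1 with "c" left. Open state 2: 1b->2.
cc: 1c undefined. 1c->0: no, cababb/bbbccbb meet in 0. 1c->1: ok.
cba: 2a undefined. 2a->0: ok.
cbc: 2c undefined. 2c->0: ok.
bbbccbb: 2b undefined. 2b->0: no, cababb/bbbccbb meet in 0. 2b->1: ok.
All examples now run through 3 states with every (state, symbol) defined. Accept strings end in {0}, Reject strings end in {1,2}; accept={0}.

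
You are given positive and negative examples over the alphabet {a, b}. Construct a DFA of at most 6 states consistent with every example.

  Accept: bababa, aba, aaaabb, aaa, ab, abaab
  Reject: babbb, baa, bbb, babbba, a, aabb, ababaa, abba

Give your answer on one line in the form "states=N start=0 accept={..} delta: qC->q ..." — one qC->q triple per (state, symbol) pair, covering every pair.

states=6 start=0 accept={3,4} delta: 0a->1 0b->0 1a->2 1b->3 2a->3 2b->0 3a->4 3b->0 4a->1 4b->5 5a->4 5b->3

Grow the machine one transition at a time. Run the examples from 0; the earliest place one falls off (shortest prefix, ties alphabetical) gets sent to the lowest-numbered state that keeps every Accept/Reject pair distinguishable — a pair clashes when both reach the same state with identical unread suffix — and to a fresh state only if none does.
a: 0a undefined. 0a->0: no, aaaabb/aabb meet in 0 with "bb" left. Open state 1: 0a->1.
b: 0b undefined. 0b->0: ok.
aa: 1a undefined. 1a->0: no, aaaabb/baa meet in 0. 1a->1: no, aaaabb/aabb meet in 1 with "bb" left. Open state 2: 1a->2.
ab: 1b undefined. 1b->0: no, bababa/babbba meet in 1. 1b->1: no, aba/baa meet in 2. 1b->2: no, ab/baa meet in 2. Open state 3: 1b->3.
aaa: 2a undefined. 2a->0: no, aaa/bbb meet in 0. 2a->1: no, aaaabb/aabb meet in 2 with "bb" left. 2a->2: no, aaaabb/aabb meet in 2 with "bb" left. 2a->3: ok.
aab: 2b undefined. 2b->0: ok.
aba: 3a undefined. 3a->0: no, bababa/a meet in 1. 3a->1: no, bababa/a meet in 1. 3a->2: no, bababa/a meet in 1. 3a->3: no, bababa/abba meet in 3 with "ba" left. Open state 4: 3a->4.
abb: 3b undefined. 3b->0: ok.
abaa: 4a undefined. 4a->0: no, abaab/babbb meet in 0. 4a->1: ok.
abab: 4b undefined. 4b->0: no, bababa/babbba meet in 1. 4b->1: no, bababa/baa meet in 2. 4b->2: no, aba/ababaa meet in 4. 4b->3: no, aaaabb/babbb meet in 0. 4b->4: no, bababa/babbba meet in 1. Open state 5: 4b->5.
ababa: 5a undefined. 5a->0: no, bababa/babbb meet in 0. 5a->1: no, bababa/babbba meet in 1. 5a->2: no, bababa/baa meet in 2. 5a->3: no, aba/ababaa meet in 4. 5a->4: ok.
aaaabb: 5b undefined. 5b->0: no, aaaabb/babbb meet in 0. 5b->1: no, aaaabb/babbba meet in 1. 5b->2: no, aaaabb/baa meet in 2. 5b->3: ok.
All examples now run through 6 states with every (state, symbol) defined. Accept strings end in {3,4}, Reject strings end in {0,1,2}; accept={3,4}.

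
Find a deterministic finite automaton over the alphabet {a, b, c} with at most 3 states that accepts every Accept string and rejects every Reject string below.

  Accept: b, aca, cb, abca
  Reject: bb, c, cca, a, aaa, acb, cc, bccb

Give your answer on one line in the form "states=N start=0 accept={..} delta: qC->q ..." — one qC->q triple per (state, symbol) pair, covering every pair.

Grow the machine one transition at a time. Run the examples from 0; the earliest place one falls off (shortest prefix, ties alphabetical) gets sent to the lowest-numbered state that keeps every Accept/Reject pair distinguishable — a pair clashes when both reach the same state with identical unread suffix — and to a fresh state only if none does.
a: 0a undefined. 0a->0: no, cb/acb meet in 0 with "cb" left. Open state 1: 0a->1.
b: 0b undefined. 0b->0: no, b/bb meet in 0. 0b->1: no, b/a meet in 1. Open state 2: 0b->2.
c: 0c undefined. 0c->0: ok.
aa: 1a undefined. 1a->0: ok.
ab: 1b undefined. 1b->0: no, abca/cca meet in 1. 1b->1: ok.
ac: 1c undefined. 1c->0: no, b/acb meet in 2. 1c->1: no, aca/c meet in 0. 1c->2: ok.
bb: 2b undefined. 2b->0: ok.
bc: 2c undefined. 2c->0: no, b/bccb meet in 2. 2c->1: ok.
aca: 2a undefined. 2a->0: no, aca/bb meet in 0. 2a->1: no, aca/cca meet in 1. 2a->2: ok.
All examples now run through 3 states with every (state, symbol) defined. Accept strings end in {2}, Reject strings end in {0,1}; accept={2}.

states=3 start=0 accept={2} delta: 0a->1 0b->2 0c->0 1a->0 1b->1 1c->2 2a->2 2b->0 2c->1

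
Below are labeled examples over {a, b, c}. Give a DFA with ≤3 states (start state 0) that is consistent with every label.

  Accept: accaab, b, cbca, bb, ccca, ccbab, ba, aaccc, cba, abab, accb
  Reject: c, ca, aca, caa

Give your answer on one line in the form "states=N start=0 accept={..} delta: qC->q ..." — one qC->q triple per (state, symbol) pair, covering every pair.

states=3 start=0 accept={0} delta: 0a->0 0b->0 0c->1 1a->1 1b->2 1c->2 2a->0 2b->0 2c->0

Fold the examples into a partial DFA from state 0: repeatedly fix the first undefined (state, symbol) met by the shortest-then-alphabetical prefix, trying targets in increasing order and rejecting any under which an Accept and a Reject string meet in one state with the same remainder; add a state when all current targets are rejected. Accepting states are where Accept strings end.
a: 0a undefined. 0a->0: ok.
b: 0b undefined. 0b->0: ok.
c: 0c undefined. 0c->0: no, accaab/c meet in 0. Open state 1: 0c->1.
ca: 1a undefined. 1a->0: no, b/ca meet in 0. 1a->1: ok.
cb: 1b undefined. 1b->0: no, cbca/c meet in 1. 1b->1: no, cba/c meet in 1. Open state 2: 1b->2.
cc: 1c undefined. 1c->0: no, ccca/c meet in 1. 1c->1: no, ccca/c meet in 1. 1c->2: ok.
cba: 2a undefined. 2a->0: ok.
cbc: 2c undefined. 2c->0: ok.
ccb: 2b undefined. 2b->0: ok.
All examples now run through 3 states with every (state, symbol) defined. Accept strings end in {0}, Reject strings end in {1}; accept={0}.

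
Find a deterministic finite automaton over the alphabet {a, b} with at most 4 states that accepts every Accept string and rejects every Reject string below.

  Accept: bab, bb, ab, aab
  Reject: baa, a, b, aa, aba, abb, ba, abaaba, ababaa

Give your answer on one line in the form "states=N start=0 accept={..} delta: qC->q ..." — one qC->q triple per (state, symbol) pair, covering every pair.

states=2 start=0 accept={0} delta: 0a->1 0b->1 1a->1 1b->0

Grow the machine one transition at a time. Run the examples from 0; the earliest place one falls off (shortest prefix, ties alphabetical) gets sent to the lowest-numbered state that keeps every Accept/Reject pair distinguishable — a pair clashes when both reach the same state with identical unread suffix — and to a fresh state only if none does.
a: 0a undefined. 0a->0: no, bb/abb meet in 0 with "bb" left. Open state 1: 0a->1.
b: 0b undefined. 0b->0: no, bb/b meet in 0. 0b->1: ok.
aa: 1a undefined. 1a->0: no, bab/baa meet in 1. 1a->1: ok.
ab: 1b undefined. 1b->0: ok.
All examples now run through 2 states with every (state, symbol) defined. Accept strings end in {0}, Reject strings end in {1}; accept={0}.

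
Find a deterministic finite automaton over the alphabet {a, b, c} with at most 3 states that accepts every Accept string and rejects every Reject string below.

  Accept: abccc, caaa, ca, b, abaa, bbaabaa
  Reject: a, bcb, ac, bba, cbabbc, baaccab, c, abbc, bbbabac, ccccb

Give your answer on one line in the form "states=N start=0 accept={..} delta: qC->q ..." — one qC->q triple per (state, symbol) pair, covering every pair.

states=3 start=0 accept={1} delta: 0a->0 0b->1 0c->2 1a->1 1b->0 1c->1 2a->1 2b->0 2c->1

State merging on the prefix tree: take the shortest (then alphabetical) example prefix whose next move is undefined and point that move at state 0, else 1, else 2, ...; a target is out if some Accept/Reject pair would then sit in one state with the same input left (inseparable). If every existing state is out, open a new one.
a: 0a undefined. 0a->0: ok.
b: 0b undefined. 0b->0: no, b/a meet in 0. Open state 1: 0b->1.
c: 0c undefined. 0c->0: no, caaa/a meet in 0. 0c->1: no, b/ac meet in 1. Open state 2: 0c->2.
ba: 1a undefined. 1a->0: no, abaa/a meet in 0. 1a->1: ok.
bb: 1b undefined. 1b->0: ok.
bc: 1c undefined. 1c->0: no, b/bcb meet in 1. 1c->1: ok.
ca: 2a undefined. 2a->0: no, caaa/a meet in 0. 2a->1: ok.
cb: 2b undefined. 2b->0: ok.
cc: 2c undefined. 2c->0: no, abccc/ccccb meet in 1. 2c->1: ok.
All examples now run through 3 states with every (state, symbol) defined. Accept strings end in {1}, Reject strings end in {0,2}; accept={1}.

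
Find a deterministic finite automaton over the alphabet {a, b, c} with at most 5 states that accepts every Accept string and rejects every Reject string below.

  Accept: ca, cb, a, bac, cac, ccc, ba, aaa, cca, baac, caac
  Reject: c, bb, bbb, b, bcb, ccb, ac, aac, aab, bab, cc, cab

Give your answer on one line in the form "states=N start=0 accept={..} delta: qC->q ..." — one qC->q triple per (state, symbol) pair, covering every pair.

states=4 start=0 accept={0,3} delta: 0a->0 0b->1 0c->2 1a->3 1b->1 1c->0 2a->3 2b->0 2c->1 3a->1 3b->1 3c->0

Grow the machine one transition at a time. Run the examples from 0; the earliest place one falls off (shortest prefix, ties alphabetical) gets sent to the lowest-numbered state that keeps every Accept/Reject pair distinguishable — a pair clashes when both reach the same state with identical unread suffix — and to a fresh state only if none does.
a: 0a undefined. 0a->0: ok.
b: 0b undefined. 0b->0: no, cb/bcb meet in 0 with "cb" left. Open state 1: 0b->1.
c: 0c undefined. 0c->0: no, ca/c meet in 0. 0c->1: no, cb/bb meet in 1 with "b" left. Open state 2: 0c->2.
ba: 1a undefined. 1a->0: no, bac/c meet in 2. 1a->1: no, ba/b meet in 1. 1a->2: no, cb/bab meet in 2 with "b" left. Open state 3: 1a->3.
bb: 1b undefined. 1b->0: no, a/bb meet in 0. 1b->1: ok.
bc: 1c undefined. 1c->0: ok.
ca: 2a undefined. 2a->0: no, cac/c meet in 2. 2a->1: no, ca/bb meet in 1. 2a->2: no, ca/c meet in 2. 2a->3: ok.
cb: 2b undefined. 2b->0: ok.
cc: 2c undefined. 2c->0: no, cb/cc meet in 0. 2c->1: ok.
baa: 3a undefined. 3a->0: no, baac/c meet in 2. 3a->1: ok.
bab: 3b undefined. 3b->0: no, cb/bab meet in 0. 3b->1: ok.
bac: 3c undefined. 3c->0: ok.
All examples now run through 4 states with every (state, symbol) defined. Accept strings end in {0,3}, Reject strings end in {1,2}; accept={0,3}.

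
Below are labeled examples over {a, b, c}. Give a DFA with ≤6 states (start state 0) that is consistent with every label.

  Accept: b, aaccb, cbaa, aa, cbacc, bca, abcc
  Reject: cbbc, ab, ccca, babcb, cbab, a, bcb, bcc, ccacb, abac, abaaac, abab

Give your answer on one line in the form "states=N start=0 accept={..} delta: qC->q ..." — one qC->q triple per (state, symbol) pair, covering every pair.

states=5 start=0 accept={0} delta: 0a->1 0b->0 0c->1 1a->0 1b->2 1c->2 2a->3 2b->0 2c->4 3a->0 3b->1 3c->4 4a->1 4b->1 4c->0

Grow the machine one transition at a time. Run the examples from 0; the earliest place one falls off (shortest prefix, ties alphabetical) gets sent to the lowest-numbered state that keeps every Accept/Reject pair distinguishable — a pair clashes when both reach the same state with identical unread suffix — and to a fresh state only if none does.
a: 0a undefined. 0a->0: no, b/ab meet in 0 with "b" left. Open state 1: 0a->1.
b: 0b undefined. 0b->0: ok.
c: 0c undefined. 0c->0: no, b/cbbc meet in 0. 0c->1: ok.
aa: 1a undefined. 1a->0: ok.
ab: 1b undefined. 1b->0: no, b/ab meet in 0. 1b->1: no, b/cbab meet in 0. Open state 2: 1b->2.
cc: 1c undefined. 1c->0: no, b/ccca meet in 0. 1c->1: no, b/ccca meet in 0. 1c->2: ok.
aba: 2a undefined. 2a->0: no, b/cbab meet in 0. 2a->1: no, aaccb/ccacb meet in 2 with "b" left. 2a->2: no, aaccb/cbab meet in 2 with "b" left. Open state 3: 2a->3.
abc: 2c undefined. 2c->0: no, b/babcb meet in 0. 2c->1: no, b/ccca meet in 0. 2c->2: no, aaccb/babcb meet in 2 with "b" left. 2c->3: no, cbaa/ccca meet in 3 with "a" left. Open state 4: 2c->4.
cbb: 2b undefined. 2b->0: ok.
abaa: 3a undefined. 3a->0: ok.
abab: 3b undefined. 3b->0: no, b/cbab meet in 0. 3b->1: ok.
abac: 3c undefined. 3c->0: no, b/ccacb meet in 0. 3c->1: no, cbacc/ab meet in 2. 3c->2: no, b/ccacb meet in 0. 3c->3: no, cbacc/abac meet in 3. 3c->4: ok.
abcc: 4c undefined. 4c->0: ok.
ccca: 4a undefined. 4a->0: no, b/ccca meet in 0. 4a->1: ok.
babcb: 4b undefined. 4b->0: no, b/babcb meet in 0. 4b->1: ok.
All examples now run through 5 states with every (state, symbol) defined. Accept strings end in {0}, Reject strings end in {1,2,4}; accept={0}.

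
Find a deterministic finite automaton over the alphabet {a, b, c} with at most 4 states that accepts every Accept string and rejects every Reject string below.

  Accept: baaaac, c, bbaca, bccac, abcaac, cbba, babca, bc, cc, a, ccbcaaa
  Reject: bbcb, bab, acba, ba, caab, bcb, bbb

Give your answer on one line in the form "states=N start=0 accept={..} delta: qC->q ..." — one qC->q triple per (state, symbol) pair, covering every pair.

Fold the examples into a partial DFA from state 0: repeatedly fix the first undefined (state, symbol) met by the shortest-then-alphabetical prefix, trying targets in increasing order and rejecting any under which an Accept and a Reject string meet in one state with the same remainder; add a state when all current targets are rejected. Accepting states are where Accept strings end.
a: 0a undefined. 0a->0: ok.
b: 0b undefined. 0b->0: no, a/bab meet in 0. Open state 1: 0b->1.
c: 0c undefined. 0c->0: ok.
ba: 1a undefined. 1a->0: no, baaaac/acba meet in 0. 1a->1: ok.
bb: 1b undefined. 1b->0: no, c/bab meet in 0. 1b->1: no, cbba/bab meet in 1. Open state 2: 1b->2.
bc: 1c undefined. 1c->0: ok.
bba: 2a undefined. 2a->0: ok.
bbb: 2b undefined. 2b->0: no, baaaac/bbb meet in 0. 2b->1: ok.
bbc: 2c undefined. 2c->0: ok.
All examples now run through 3 states with every (state, symbol) defined. Accept strings end in {0}, Reject strings end in {1,2}; accept={0}.

states=3 start=0 accept={0} delta: 0a->0 0b->1 0c->0 1a->1 1b->2 1c->0 2a->0 2b->1 2c->0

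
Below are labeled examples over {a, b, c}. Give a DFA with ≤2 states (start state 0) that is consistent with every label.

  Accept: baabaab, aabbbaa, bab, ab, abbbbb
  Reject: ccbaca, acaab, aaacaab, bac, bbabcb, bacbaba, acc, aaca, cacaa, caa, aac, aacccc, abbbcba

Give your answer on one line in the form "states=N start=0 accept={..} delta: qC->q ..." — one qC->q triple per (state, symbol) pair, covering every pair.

Fold the examples into a partial DFA from state 0: repeatedly fix the first undefined (state, symbol) met by the shortest-then-alphabetical prefix, trying targets in increasing order and rejecting any under which an Accept and a Reject string meet in one state with the same remainder; add a state when all current targets are rejected. Accepting states are where Accept strings end.
a: 0a undefined. 0a->0: ok.
b: 0b undefined. 0b->0: ok.
c: 0c undefined. 0c->0: no, baabaab/ccbaca meet in 0. Open state 1: 0c->1.
ca: 1a undefined. 1a->0: no, baabaab/acaab meet in 0. 1a->1: ok.
cc: 1c undefined. 1c->0: no, baabaab/acc meet in 0. 1c->1: ok.
ccb: 1b undefined. 1b->0: no, baabaab/acaab meet in 0. 1b->1: ok.
All examples now run through 2 states with every (state, symbol) defined. Accept strings end in {0}, Reject strings end in {1}; accept={0}.

states=2 start=0 accept={0} delta: 0a->0 0b->0 0c->1 1a->1 1b->1 1c->1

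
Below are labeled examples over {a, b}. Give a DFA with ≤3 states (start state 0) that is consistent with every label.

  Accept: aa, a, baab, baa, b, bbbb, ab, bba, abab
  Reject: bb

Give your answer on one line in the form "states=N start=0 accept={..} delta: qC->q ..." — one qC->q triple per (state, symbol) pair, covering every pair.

Fold the examples into a partial DFA from state 0: repeatedly fix the first undefined (state, symbol) met by the shortest-then-alphabetical prefix, trying targets in increasing order and rejecting any under which an Accept and a Reject string meet in one state with the same remainder; add a state when all current targets are rejected. Accepting states are where Accept strings end.
a: 0a undefined. 0a->0: ok.
b: 0b undefined. 0b->0: no, aa/bb meet in 0. Open state 1: 0b->1.
ba: 1a undefined. 1a->0: ok.
bb: 1b undefined. 1b->0: no, aa/bb meet in 0. 1b->1: no, baab/bb meet in 1. Open state 2: 1b->2.
bba: 2a undefined. 2a->0: ok.
bbb: 2b undefined. 2b->0: ok.
All examples now run through 3 states with every (state, symbol) defined. Accept strings end in {0,1}, Reject strings end in {2}; accept={0,1}.

states=3 start=0 accept={0,1} delta: 0a->0 0b->1 1a->0 1b->2 2a->0 2b->0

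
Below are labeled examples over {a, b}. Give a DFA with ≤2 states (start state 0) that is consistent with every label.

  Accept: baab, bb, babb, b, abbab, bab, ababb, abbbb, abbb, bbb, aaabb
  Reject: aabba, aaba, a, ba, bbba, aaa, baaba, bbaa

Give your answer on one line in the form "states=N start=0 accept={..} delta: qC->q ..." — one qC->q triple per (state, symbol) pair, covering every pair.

states=2 start=0 accept={1} delta: 0a->0 0b->1 1a->0 1b->1

State merging on the prefix tree: take the shortest (then alphabetical) example prefix whose next move is undefined and point that move at state 0, else 1, else 2, ...; a target is out if some Accept/Reject pair would then sit in one state with the same input left (inseparable). If every existing state is out, open a new one.
a: 0a undefined. 0a->0: ok.
b: 0b undefined. 0b->0: no, baab/aabba meet in 0. Open state 1: 0b->1.
ba: 1a undefined. 1a->0: ok.
bb: 1b undefined. 1b->0: no, bb/aabba meet in 0. 1b->1: ok.
All examples now run through 2 states with every (state, symbol) defined. Accept strings end in {1}, Reject strings end in {0}; accept={1}.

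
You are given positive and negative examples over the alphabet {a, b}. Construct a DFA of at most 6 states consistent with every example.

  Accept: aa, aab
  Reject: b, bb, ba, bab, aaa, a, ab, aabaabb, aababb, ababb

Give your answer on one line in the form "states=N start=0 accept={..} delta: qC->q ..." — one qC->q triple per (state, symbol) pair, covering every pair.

states=3 start=0 accept={2} delta: 0a->1 0b->0 1a->2 1b->0 2a->0 2b->2

State merging on the prefix tree: take the shortest (then alphabetical) example prefix whose next move is undefined and point that move at state 0, else 1, else 2, ...; a target is out if some Accept/Reject pair would then sit in one state with the same input left (inseparable). If every existing state is out, open a new one.
a: 0a undefined. 0a->0: no, aa/aaa meet in 0. Open state 1: 0a->1.
b: 0b undefined. 0b->0: ok.
aa: 1a undefined. 1a->0: no, aa/b meet in 0. 1a->1: no, aa/ba meet in 1. Open state 2: 1a->2.
ab: 1b undefined. 1b->0: ok.
aaa: 2a undefined. 2a->0: ok.
aab: 2b undefined. 2b->0: no, aab/b meet in 0. 2b->1: no, aab/ba meet in 1. 2b->2: ok.
All examples now run through 3 states with every (state, symbol) defined. Accept strings end in {2}, Reject strings end in {0,1}; accept={2}.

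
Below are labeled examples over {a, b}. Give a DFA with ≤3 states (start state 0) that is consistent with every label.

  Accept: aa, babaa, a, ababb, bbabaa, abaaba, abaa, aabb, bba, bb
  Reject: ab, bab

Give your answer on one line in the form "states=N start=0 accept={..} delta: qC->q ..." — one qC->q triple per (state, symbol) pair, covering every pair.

Grow the machine one transition at a time. Run the examples from 0; the earliest place one falls off (shortest prefix, ties alphabetical) gets sent to the lowest-numbered state that keeps every Accept/Reject pair distinguishable — a pair clashes when both reach the same state with identical unread suffix — and to a fresh state only if none does.
a: 0a undefined. 0a->0: ok.
b: 0b undefined. 0b->0: no, aa/ab meet in 0. Open state 1: 0b->1.
ba: 1a undefined. 1a->0: ok.
bb: 1b undefined. 1b->0: ok.
All examples now run through 2 states with every (state, symbol) defined. Accept strings end in {0}, Reject strings end in {1}; accept={0}.

states=2 start=0 accept={0} delta: 0a->0 0b->1 1a->0 1b->0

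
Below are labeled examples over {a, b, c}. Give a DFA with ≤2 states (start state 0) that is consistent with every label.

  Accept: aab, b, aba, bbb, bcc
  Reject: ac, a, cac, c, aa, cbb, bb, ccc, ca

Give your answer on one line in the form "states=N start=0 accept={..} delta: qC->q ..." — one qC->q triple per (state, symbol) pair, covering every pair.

State merging on the prefix tree: take the shortest (then alphabetical) example prefix whose next move is undefined and point that move at state 0, else 1, else 2, ...; a target is out if some Accept/Reject pair would then sit in one state with the same input left (inseparable). If every existing state is out, open a new one.
a: 0a undefined. 0a->0: ok.
b: 0b undefined. 0b->0: no, aab/a meet in 0. Open state 1: 0b->1.
c: 0c undefined. 0c->0: ok.
bb: 1b undefined. 1b->0: ok.
bc: 1c undefined. 1c->0: no, bcc/ac meet in 0. 1c->1: ok.
aba: 1a undefined. 1a->0: no, aba/ac meet in 0. 1a->1: ok.
All examples now run through 2 states with every (state, symbol) defined. Accept strings end in {1}, Reject strings end in {0}; accept={1}.

states=2 start=0 accept={1} delta: 0a->0 0b->1 0c->0 1a->1 1b->0 1c->1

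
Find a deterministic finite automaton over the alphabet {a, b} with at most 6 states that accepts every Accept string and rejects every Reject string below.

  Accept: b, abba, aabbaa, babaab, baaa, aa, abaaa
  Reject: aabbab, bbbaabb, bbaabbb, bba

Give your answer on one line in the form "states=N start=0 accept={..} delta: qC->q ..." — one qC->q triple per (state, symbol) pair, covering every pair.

states=4 start=0 accept={0,2,3} delta: 0a->1 0b->0 1a->2 1b->1 2a->3 2b->1 3a->0 3b->0

Fold the examples into a partial DFA from state 0: repeatedly fix the first undefined (state, symbol) met by the shortest-then-alphabetical prefix, trying targets in increasing order and rejecting any under which an Accept and a Reject string meet in one state with the same remainder; add a state when all current targets are rejected. Accepting states are where Accept strings end.
a: 0a undefined. 0a->0: no, abba/bba meet in 0 with "bba" left. Open state 1: 0a->1.
b: 0b undefined. 0b->0: ok.
aa: 1a undefined. 1a->0: no, b/bbbaabb meet in 0. 1a->1: no, baaa/bba meet in 1. Open state 2: 1a->2.
ab: 1b undefined. 1b->0: no, abba/bba meet in 1. 1b->1: ok.
aab: 2b undefined. 2b->0: no, b/bbbaabb meet in 0. 2b->1: ok.
abaa: 2a undefined. 2a->0: no, abaaa/aabbab meet in 1. 2a->1: no, aabbaa/aabbab meet in 1. 2a->2: no, babaab/aabbab meet in 1. Open state 3: 2a->3.
abaaa: 3a undefined. 3a->0: ok.
babaab: 3b undefined. 3b->0: ok.
All examples now run through 4 states with every (state, symbol) defined. Accept strings end in {0,2,3}, Reject strings end in {1}; accept={0,2,3}.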